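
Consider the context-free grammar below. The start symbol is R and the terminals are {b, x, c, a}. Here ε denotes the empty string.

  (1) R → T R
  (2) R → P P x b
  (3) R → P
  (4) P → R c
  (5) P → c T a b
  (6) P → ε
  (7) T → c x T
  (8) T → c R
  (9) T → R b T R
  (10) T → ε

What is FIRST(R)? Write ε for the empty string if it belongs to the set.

{ε, b, c, x}

FIRST(R): from R→T R we get {ε, b, c, x}; from R→P P x b we get {b, c, x}; from R→P we get {ε, b, c, x}. So FIRST(R) = {ε, b, c, x}.
FIRST(P): from P→R c we get {b, c, x}; from P→c T a b we get {c}; from P→ε we get {ε}. So FIRST(P) = {ε, b, c, x}.
FIRST(T): from T→c x T we get {c}; from T→c R we get {c}; from T→R b T R we get {b, c, x}; from T→ε we get {ε}. So FIRST(T) = {ε, b, c, x}.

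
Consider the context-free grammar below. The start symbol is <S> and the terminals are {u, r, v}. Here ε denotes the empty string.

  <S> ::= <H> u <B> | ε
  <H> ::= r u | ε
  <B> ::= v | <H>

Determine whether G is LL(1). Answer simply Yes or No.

FIRST(<S>) = {ε, r, u}
FIRST(<H>) = {ε, r}
FIRST(<B>) = {ε, r, v}
FOLLOW(<S>) = {$}
FOLLOW(<H>) = {$, u}
FOLLOW(<B>) = {$}
Each cell of M receives at most one production.

Yes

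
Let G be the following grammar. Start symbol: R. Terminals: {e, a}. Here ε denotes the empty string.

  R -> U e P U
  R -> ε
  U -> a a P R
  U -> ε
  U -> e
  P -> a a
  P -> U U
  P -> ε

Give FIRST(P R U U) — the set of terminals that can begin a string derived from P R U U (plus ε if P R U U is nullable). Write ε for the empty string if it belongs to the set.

FIRST(U): from U->a a P R we get {a}; from U->ε we get {ε}; from U->e we get {e}. So FIRST(U) = {ε, a, e}.
FIRST(R): from R->U e P U we get {a, e}; from R->ε we get {ε}. So FIRST(R) = {ε, a, e}.
FIRST(P): from P->a a we get {a}; from P->U U we get {ε, a, e}; from P->ε we get {ε}. So FIRST(P) = {ε, a, e}.
FIRST(P R U U): take FIRST of each symbol in turn, carrying on past any symbol whose FIRST contains ε; result {ε, a, e}.

{ε, a, e}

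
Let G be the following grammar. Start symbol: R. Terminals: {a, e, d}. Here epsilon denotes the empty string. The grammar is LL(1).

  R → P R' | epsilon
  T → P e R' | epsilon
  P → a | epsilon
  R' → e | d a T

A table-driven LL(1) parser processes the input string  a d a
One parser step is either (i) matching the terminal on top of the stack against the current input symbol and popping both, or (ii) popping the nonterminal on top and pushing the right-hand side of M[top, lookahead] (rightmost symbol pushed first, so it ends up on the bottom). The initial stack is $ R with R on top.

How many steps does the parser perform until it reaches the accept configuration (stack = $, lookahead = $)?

7

step 1: stack=$ R  input=a d a $  — expand R → P R'
step 2: stack=$ R' P  input=a d a $  — expand P → a
step 3: stack=$ R' a  input=a d a $  — match a
step 4: stack=$ R'  input=d a $  — expand R' → d a T
step 5: stack=$ T a d  input=d a $  — match d
step 6: stack=$ T a  input=a $  — match a
step 7: stack=$ T  input=$  — expand T → epsilon
Accept reached after 7 steps.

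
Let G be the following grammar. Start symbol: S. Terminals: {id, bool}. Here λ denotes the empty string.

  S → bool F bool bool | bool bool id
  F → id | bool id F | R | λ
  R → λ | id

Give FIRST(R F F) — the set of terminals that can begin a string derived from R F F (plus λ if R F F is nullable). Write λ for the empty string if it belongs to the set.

{λ, bool, id}

FIRST(S): from S→bool F bool bool we get {bool}; from S→bool bool id we get {bool}. So FIRST(S) = {bool}.
FIRST(R): from R→λ we get {λ}; from R→id we get {id}. So FIRST(R) = {λ, id}.
FIRST(F): from F→id we get {id}; from F→bool id F we get {bool}; from F→R we get {λ, id}; from F→λ we get {λ}. So FIRST(F) = {λ, bool, id}.
FIRST(R F F): take FIRST of each symbol in turn, carrying on past any symbol whose FIRST contains λ; result {λ, bool, id}.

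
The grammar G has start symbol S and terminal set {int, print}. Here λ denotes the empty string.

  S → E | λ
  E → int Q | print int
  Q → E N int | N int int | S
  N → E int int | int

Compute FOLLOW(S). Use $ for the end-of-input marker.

{$, int, print}

FIRST(E) = {int, print}
FIRST(S) = {λ, int, print}  (via E)
FIRST(N) = {int, print}  (via E int int)
FIRST(Q) = {λ, int, print}  (via E N int, N int int, S)
FOLLOW(S) includes $ since S is the start symbol.
FOLLOW(N): in Q→E N int, N is followed by int with FIRST {int}; in Q→N int int, N is followed by int int with FIRST {int}. Thus FOLLOW(N) = {int}.
FOLLOW(S): in Q→S, the suffix after S is empty, so FOLLOW(S) ⊇ FOLLOW(Q) = {$, int, print}. Thus FOLLOW(S) = {$, int, print}.
FOLLOW(E): in S→E, the suffix after E is empty, so FOLLOW(E) ⊇ FOLLOW(S) = {$, int, print}; in Q→E N int, E is followed by N int with FIRST {int, print}; in N→E int int, E is followed by int int with FIRST {int}. Thus FOLLOW(E) = {$, int, print}.
FOLLOW(Q): in E→int Q, the suffix after Q is empty, so FOLLOW(Q) ⊇ FOLLOW(E) = {$, int, print}. Thus FOLLOW(Q) = {$, int, print}.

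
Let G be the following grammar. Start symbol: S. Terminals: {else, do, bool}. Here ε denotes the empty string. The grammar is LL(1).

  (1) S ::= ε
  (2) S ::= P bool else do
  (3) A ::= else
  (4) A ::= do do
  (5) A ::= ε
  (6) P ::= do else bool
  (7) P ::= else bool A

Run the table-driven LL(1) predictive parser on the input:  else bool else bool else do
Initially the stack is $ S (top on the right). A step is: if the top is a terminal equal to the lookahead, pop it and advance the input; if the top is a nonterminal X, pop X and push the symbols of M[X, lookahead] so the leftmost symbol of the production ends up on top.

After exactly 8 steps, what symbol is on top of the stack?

step 1: stack=$ S  input=else bool else bool else do $  — expand S ::= P bool else do
step 2: stack=$ do else bool P  input=else bool else bool else do $  — expand P ::= else bool A
step 3: stack=$ do else bool A bool else  input=else bool else bool else do $  — match else
step 4: stack=$ do else bool A bool  input=bool else bool else do $  — match bool
step 5: stack=$ do else bool A  input=else bool else do $  — expand A ::= else
step 6: stack=$ do else bool else  input=else bool else do $  — match else
step 7: stack=$ do else bool  input=bool else do $  — match bool
step 8: stack=$ do else  input=else do $  — match else
Stack after step 8: $ do (top = do).

do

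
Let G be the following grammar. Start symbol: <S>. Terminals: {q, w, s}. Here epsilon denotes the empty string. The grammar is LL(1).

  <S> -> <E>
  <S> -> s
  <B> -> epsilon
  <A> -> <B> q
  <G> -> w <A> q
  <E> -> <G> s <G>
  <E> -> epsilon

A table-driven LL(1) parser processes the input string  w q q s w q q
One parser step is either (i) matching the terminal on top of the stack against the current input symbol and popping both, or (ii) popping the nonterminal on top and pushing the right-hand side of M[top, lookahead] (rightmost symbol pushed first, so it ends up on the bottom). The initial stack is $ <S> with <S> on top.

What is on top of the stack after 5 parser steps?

     Stack            Input            Action
  1  $ <S>            w q q s w q q $  expand <S> -> <E>
  2  $ <E>            w q q s w q q $  expand <E> -> <G> s <G>
  3  $ <G> s <G>      w q q s w q q $  expand <G> -> w <A> q
  4  $ <G> s q <A> w  w q q s w q q $  match w
  5  $ <G> s q <A>    q q s w q q $    expand <A> -> <B> q
Stack after step 5: $ <G> s q q <B> (top = <B>).

<B>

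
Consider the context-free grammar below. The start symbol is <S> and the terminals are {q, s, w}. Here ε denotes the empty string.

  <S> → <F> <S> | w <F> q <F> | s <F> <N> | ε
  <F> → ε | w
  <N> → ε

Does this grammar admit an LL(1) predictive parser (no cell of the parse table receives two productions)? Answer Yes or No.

FIRST(<S>) = {ε, s, w}
FIRST(<F>) = {ε, w}
FIRST(<N>) = {ε}
FOLLOW(<S>) = {$}
FOLLOW(<F>) = {$, q, s, w}
FOLLOW(<N>) = {$}
Cell M[<F>, w] receives both <F> → ε and <F> → w — the grammar is not LL(1).

No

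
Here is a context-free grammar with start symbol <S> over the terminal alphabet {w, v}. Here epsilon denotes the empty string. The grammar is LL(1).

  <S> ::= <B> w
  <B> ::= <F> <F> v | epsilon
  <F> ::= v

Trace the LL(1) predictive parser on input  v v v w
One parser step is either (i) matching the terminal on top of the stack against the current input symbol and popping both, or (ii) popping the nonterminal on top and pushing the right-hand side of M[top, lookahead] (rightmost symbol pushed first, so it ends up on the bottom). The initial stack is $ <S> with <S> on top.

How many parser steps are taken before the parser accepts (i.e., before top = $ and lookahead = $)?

8

step 1: stack=$ <S>  input=v v v w $  — expand <S> ::= <B> w
step 2: stack=$ w <B>  input=v v v w $  — expand <B> ::= <F> <F> v
step 3: stack=$ w v <F> <F>  input=v v v w $  — expand <F> ::= v
step 4: stack=$ w v <F> v  input=v v v w $  — match v
step 5: stack=$ w v <F>  input=v v w $  — expand <F> ::= v
step 6: stack=$ w v v  input=v v w $  — match v
step 7: stack=$ w v  input=v w $  — match v
step 8: stack=$ w  input=w $  — match w
Accept reached after 8 steps.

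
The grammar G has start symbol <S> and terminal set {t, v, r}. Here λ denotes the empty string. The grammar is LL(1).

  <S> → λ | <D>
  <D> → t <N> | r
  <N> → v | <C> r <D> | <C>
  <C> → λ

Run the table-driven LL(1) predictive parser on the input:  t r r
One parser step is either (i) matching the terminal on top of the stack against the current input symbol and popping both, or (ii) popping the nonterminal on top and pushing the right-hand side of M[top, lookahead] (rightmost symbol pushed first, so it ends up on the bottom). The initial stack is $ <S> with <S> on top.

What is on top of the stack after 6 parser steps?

<D>

     Stack        Input    Action
  1  $ <S>        t r r $  expand <S> → <D>
  2  $ <D>        t r r $  expand <D> → t <N>
  3  $ <N> t      t r r $  match t
  4  $ <N>        r r $    expand <N> → <C> r <D>
  5  $ <D> r <C>  r r $    expand <C> → λ
  6  $ <D> r      r r $    match r
Stack after step 6: $ <D> (top = <D>).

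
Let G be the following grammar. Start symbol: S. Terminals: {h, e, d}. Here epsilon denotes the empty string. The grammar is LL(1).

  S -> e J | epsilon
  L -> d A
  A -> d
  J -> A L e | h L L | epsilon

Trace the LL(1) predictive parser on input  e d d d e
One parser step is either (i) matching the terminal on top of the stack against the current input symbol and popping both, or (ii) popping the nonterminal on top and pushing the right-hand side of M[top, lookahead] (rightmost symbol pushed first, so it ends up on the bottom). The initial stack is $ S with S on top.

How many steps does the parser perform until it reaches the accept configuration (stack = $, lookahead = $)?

10

      Stack    Input        Action
   1  $ S      e d d d e $  expand S -> e J
   2  $ J e    e d d d e $  match e
   3  $ J      d d d e $    expand J -> A L e
   4  $ e L A  d d d e $    expand A -> d
   5  $ e L d  d d d e $    match d
   6  $ e L    d d e $      expand L -> d A
   7  $ e A d  d d e $      match d
   8  $ e A    d e $        expand A -> d
   9  $ e d    d e $        match d
  10  $ e      e $          match e
Accept reached after 10 steps.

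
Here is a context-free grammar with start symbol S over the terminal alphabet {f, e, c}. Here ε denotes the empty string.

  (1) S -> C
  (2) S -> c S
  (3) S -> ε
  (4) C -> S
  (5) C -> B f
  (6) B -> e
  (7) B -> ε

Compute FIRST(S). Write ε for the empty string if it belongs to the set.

{ε, c, e, f}

FIRST(B): from B->e we get {e}; from B->ε we get {ε}. So FIRST(B) = {ε, e}.
FIRST(S): from S->C we get {ε, c, e, f}; from S->c S we get {c}; from S->ε we get {ε}. So FIRST(S) = {ε, c, e, f}.
FIRST(C): from C->S we get {ε, c, e, f}; from C->B f we get {e, f}. So FIRST(C) = {ε, c, e, f}.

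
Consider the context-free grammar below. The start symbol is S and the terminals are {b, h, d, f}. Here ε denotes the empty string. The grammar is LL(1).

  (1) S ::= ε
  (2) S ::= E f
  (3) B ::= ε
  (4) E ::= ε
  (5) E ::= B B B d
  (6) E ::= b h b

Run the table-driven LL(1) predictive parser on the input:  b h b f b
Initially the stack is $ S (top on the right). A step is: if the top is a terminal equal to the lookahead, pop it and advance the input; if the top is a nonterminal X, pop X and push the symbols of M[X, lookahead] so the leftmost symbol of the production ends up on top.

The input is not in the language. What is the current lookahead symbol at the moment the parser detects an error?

b

step 1: stack=$ S  input=b h b f b $  — expand S ::= E f
step 2: stack=$ f E  input=b h b f b $  — expand E ::= b h b
step 3: stack=$ f b h b  input=b h b f b $  — match b
step 4: stack=$ f b h  input=h b f b $  — match h
step 5: stack=$ f b  input=b f b $  — match b
step 6: stack=$ f  input=f b $  — match f
step 7: stack=$  input=b $  — error: stack empty but input remains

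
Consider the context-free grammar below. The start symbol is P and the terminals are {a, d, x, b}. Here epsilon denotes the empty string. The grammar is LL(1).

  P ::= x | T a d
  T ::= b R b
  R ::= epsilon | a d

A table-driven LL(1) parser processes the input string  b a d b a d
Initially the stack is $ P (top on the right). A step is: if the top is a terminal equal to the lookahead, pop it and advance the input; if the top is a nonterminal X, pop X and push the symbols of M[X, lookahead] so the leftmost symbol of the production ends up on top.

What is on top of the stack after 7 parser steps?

a

step 1: stack=$ P  input=b a d b a d $  — expand P ::= T a d
step 2: stack=$ d a T  input=b a d b a d $  — expand T ::= b R b
step 3: stack=$ d a b R b  input=b a d b a d $  — match b
step 4: stack=$ d a b R  input=a d b a d $  — expand R ::= a d
step 5: stack=$ d a b d a  input=a d b a d $  — match a
step 6: stack=$ d a b d  input=d b a d $  — match d
step 7: stack=$ d a b  input=b a d $  — match b
Stack after step 7: $ d a (top = a).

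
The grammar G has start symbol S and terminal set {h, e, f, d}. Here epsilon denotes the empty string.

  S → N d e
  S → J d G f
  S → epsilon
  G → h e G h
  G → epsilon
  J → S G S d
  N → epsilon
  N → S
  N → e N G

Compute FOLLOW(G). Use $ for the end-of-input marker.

FIRST(G): from G→h e G h we get {h}; from G→epsilon we get {epsilon}. So FIRST(G) = {epsilon, h}.
FIRST(S): from S→N d e we get {d, e, h}; from S→J d G f we get {d, e, h}; from S→epsilon we get {epsilon}. So FIRST(S) = {epsilon, d, e, h}.
FIRST(J): from J→S G S d we get {d, e, h}. So FIRST(J) = {d, e, h}.
FIRST(N): from N→epsilon we get {epsilon}; from N→S we get {epsilon, d, e, h}; from N→e N G we get {e}. So FIRST(N) = {epsilon, d, e, h}.
FOLLOW(S) includes $ since S is the start symbol.
FOLLOW(J): in S→J d G f, J is followed by d G f with FIRST {d}. Thus FOLLOW(J) = {d}.
FOLLOW(N): in S→N d e, N is followed by d e with FIRST {d}; in N→e N G, N is followed by G with FIRST {epsilon, h}; in N→e N G, the suffix after N is nullable (adds nothing new). Thus FOLLOW(N) = {d, h}.
FOLLOW(S): in J→S G S d (occurrence 1), S is followed by G S d with FIRST {d, e, h}; in J→S G S d (occurrence 2), S is followed by d with FIRST {d}; in N→S, the suffix after S is empty, so FOLLOW(S) ⊇ FOLLOW(N) = {d, h}. Thus FOLLOW(S) = {$, d, e, h}.
FOLLOW(G): in S→J d G f, G is followed by f with FIRST {f}; in G→h e G h, G is followed by h with FIRST {h}; in J→S G S d, G is followed by S d with FIRST {d, e, h}; in N→e N G, the suffix after G is empty, so FOLLOW(G) ⊇ FOLLOW(N) = {d, h}. Thus FOLLOW(G) = {d, e, f, h}.

{d, e, f, h}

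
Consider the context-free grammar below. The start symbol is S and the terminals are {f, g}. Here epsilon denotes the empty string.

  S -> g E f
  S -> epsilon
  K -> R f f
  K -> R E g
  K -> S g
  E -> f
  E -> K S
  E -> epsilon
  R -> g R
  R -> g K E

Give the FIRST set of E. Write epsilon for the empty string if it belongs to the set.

FIRST(S) = {epsilon, g}
FIRST(R) = {g}
FIRST(K) = {g}  (via R f f, R E g, S g)
FIRST(E) = {epsilon, f, g}  (via K S)

{epsilon, f, g}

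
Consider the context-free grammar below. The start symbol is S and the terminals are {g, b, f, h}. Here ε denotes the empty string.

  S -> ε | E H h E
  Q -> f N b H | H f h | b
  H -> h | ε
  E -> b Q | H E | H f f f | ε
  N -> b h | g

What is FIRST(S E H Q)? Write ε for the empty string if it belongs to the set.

{b, f, h}

FIRST(H): from H->h we get {h}; from H->ε we get {ε}. So FIRST(H) = {ε, h}.
FIRST(N): from N->b h we get {b}; from N->g we get {g}. So FIRST(N) = {b, g}.
FIRST(Q): from Q->f N b H we get {f}; from Q->H f h we get {f, h}; from Q->b we get {b}. So FIRST(Q) = {b, f, h}.
FIRST(E): from E->b Q we get {b}; from E->H E we get {ε, b, f, h}; from E->H f f f we get {f, h}; from E->ε we get {ε}. So FIRST(E) = {ε, b, f, h}.
FIRST(S): from S->ε we get {ε}; from S->E H h E we get {b, f, h}. So FIRST(S) = {ε, b, f, h}.
FIRST(S E H Q): take FIRST of each symbol in turn, carrying on past any symbol whose FIRST contains ε; result {b, f, h}.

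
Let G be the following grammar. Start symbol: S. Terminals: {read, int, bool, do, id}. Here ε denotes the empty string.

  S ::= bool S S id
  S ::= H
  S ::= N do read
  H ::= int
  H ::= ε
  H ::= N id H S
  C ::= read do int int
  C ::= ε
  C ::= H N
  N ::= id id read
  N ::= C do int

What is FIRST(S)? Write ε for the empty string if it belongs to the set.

FIRST(S): from S::=bool S S id we get {bool}; from S::=H we get {ε, do, id, int, read}; from S::=N do read we get {do, id, int, read}. So FIRST(S) = {ε, bool, do, id, int, read}.
FIRST(H): from H::=int we get {int}; from H::=ε we get {ε}; from H::=N id H S we get {do, id, int, read}. So FIRST(H) = {ε, do, id, int, read}.
FIRST(C): from C::=read do int int we get {read}; from C::=ε we get {ε}; from C::=H N we get {do, id, int, read}. So FIRST(C) = {ε, do, id, int, read}.
FIRST(N): from N::=id id read we get {id}; from N::=C do int we get {do, id, int, read}. So FIRST(N) = {do, id, int, read}.

{ε, bool, do, id, int, read}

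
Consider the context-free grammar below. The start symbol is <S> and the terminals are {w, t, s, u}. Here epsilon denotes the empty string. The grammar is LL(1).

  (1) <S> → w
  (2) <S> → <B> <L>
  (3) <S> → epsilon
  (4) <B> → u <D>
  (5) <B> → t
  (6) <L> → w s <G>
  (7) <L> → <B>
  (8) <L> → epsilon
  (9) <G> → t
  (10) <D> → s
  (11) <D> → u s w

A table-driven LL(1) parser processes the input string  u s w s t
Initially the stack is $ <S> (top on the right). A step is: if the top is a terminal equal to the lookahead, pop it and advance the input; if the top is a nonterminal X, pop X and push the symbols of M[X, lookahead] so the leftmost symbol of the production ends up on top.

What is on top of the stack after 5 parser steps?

     Stack        Input        Action
  1  $ <S>        u s w s t $  expand <S> → <B> <L>
  2  $ <L> <B>    u s w s t $  expand <B> → u <D>
  3  $ <L> <D> u  u s w s t $  match u
  4  $ <L> <D>    s w s t $    expand <D> → s
  5  $ <L> s      s w s t $    match s
Stack after step 5: $ <L> (top = <L>).

<L>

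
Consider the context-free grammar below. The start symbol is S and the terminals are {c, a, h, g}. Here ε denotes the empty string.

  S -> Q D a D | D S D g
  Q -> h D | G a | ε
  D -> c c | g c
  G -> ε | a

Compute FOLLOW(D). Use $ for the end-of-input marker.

FIRST(D) = {c, g}
FIRST(G) = {ε, a}
FIRST(Q) = {ε, a, h}  (via G a)
FIRST(S) = {a, c, g, h}  (via Q D a D, D S D g)
FOLLOW(S) includes $ since S is the start symbol.
FOLLOW(S): in S->D S D g, S is followed by D g with FIRST {c, g}. Thus FOLLOW(S) = {$, c, g}.
FOLLOW(Q): in S->Q D a D, Q is followed by D a D with FIRST {c, g}. Thus FOLLOW(Q) = {c, g}.
FOLLOW(D): in S->Q D a D (occurrence 1), D is followed by a D with FIRST {a}; in S->Q D a D (occurrence 2), the suffix after D is empty, so FOLLOW(D) ⊇ FOLLOW(S) = {$, c, g}; in S->D S D g (occurrence 1), D is followed by S D g with FIRST {a, c, g, h}; in S->D S D g (occurrence 2), D is followed by g with FIRST {g}; in Q->h D, the suffix after D is empty, so FOLLOW(D) ⊇ FOLLOW(Q) = {c, g}. Thus FOLLOW(D) = {$, a, c, g, h}.
FOLLOW(G): in Q->G a, G is followed by a with FIRST {a}. Thus FOLLOW(G) = {a}.

{$, a, c, g, h}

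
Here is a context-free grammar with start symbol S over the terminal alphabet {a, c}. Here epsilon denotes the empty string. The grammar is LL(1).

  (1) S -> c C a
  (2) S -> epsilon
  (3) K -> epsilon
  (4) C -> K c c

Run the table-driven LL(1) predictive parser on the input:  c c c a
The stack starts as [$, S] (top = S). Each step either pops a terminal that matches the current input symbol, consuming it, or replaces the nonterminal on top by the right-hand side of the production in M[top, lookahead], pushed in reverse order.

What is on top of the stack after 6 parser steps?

a

step 1: stack=$ S  input=c c c a $  — expand S -> c C a
step 2: stack=$ a C c  input=c c c a $  — match c
step 3: stack=$ a C  input=c c a $  — expand C -> K c c
step 4: stack=$ a c c K  input=c c a $  — expand K -> epsilon
step 5: stack=$ a c c  input=c c a $  — match c
step 6: stack=$ a c  input=c a $  — match c
Stack after step 6: $ a (top = a).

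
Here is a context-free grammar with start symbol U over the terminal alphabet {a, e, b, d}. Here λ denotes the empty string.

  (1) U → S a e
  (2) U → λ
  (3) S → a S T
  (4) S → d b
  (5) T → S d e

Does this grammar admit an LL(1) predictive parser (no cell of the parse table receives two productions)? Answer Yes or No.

Yes

FIRST(U) = {λ, a, d}
FIRST(S) = {a, d}
FIRST(T) = {a, d}
FOLLOW(U) = {$}
FOLLOW(S) = {a, d}
FOLLOW(T) = {a, d}
Each cell of M receives at most one production.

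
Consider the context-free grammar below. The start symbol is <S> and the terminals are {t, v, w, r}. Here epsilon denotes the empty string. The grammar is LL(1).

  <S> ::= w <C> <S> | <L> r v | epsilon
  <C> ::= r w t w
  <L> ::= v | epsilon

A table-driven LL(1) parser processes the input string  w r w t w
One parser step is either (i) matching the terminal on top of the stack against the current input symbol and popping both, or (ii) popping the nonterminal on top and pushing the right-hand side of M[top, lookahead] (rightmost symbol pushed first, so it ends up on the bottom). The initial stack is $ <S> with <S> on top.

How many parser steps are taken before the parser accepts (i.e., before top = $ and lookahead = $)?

     Stack          Input        Action
  1  $ <S>          w r w t w $  expand <S> ::= w <C> <S>
  2  $ <S> <C> w    w r w t w $  match w
  3  $ <S> <C>      r w t w $    expand <C> ::= r w t w
  4  $ <S> w t w r  r w t w $    match r
  5  $ <S> w t w    w t w $      match w
  6  $ <S> w t      t w $        match t
  7  $ <S> w        w $          match w
  8  $ <S>          $            expand <S> ::= epsilon
Accept reached after 8 steps.

8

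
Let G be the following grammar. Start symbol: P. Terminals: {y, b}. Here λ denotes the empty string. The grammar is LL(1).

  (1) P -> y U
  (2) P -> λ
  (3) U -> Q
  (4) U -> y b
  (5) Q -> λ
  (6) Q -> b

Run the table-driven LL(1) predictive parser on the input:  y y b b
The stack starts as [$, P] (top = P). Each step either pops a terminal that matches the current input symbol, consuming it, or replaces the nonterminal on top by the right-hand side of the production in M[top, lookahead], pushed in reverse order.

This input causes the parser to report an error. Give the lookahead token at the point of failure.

     Stack  Input      Action
  1  $ P    y y b b $  expand P -> y U
  2  $ U y  y y b b $  match y
  3  $ U    y b b $    expand U -> y b
  4  $ b y  y b b $    match y
  5  $ b    b b $      match b
  6  $      b $        error: stack empty but input remains

b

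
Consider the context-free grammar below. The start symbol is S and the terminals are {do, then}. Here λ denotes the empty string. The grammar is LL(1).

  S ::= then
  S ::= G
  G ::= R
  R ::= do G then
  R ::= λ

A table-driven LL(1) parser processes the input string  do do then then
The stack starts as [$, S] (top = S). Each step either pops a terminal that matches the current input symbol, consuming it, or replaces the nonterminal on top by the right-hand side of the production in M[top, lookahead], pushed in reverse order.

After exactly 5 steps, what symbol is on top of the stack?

step 1: stack=$ S  input=do do then then $  — expand S ::= G
step 2: stack=$ G  input=do do then then $  — expand G ::= R
step 3: stack=$ R  input=do do then then $  — expand R ::= do G then
step 4: stack=$ then G do  input=do do then then $  — match do
step 5: stack=$ then G  input=do then then $  — expand G ::= R
Stack after step 5: $ then R (top = R).

R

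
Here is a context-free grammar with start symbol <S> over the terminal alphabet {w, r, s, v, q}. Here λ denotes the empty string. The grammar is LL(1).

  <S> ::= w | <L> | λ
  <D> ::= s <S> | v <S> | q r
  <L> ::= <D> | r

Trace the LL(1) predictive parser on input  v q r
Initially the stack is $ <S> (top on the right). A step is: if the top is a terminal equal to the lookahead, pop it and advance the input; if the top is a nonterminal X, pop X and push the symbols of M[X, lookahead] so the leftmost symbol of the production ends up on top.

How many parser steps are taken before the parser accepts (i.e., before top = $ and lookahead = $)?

9

step 1: stack=$ <S>  input=v q r $  — expand <S> ::= <L>
step 2: stack=$ <L>  input=v q r $  — expand <L> ::= <D>
step 3: stack=$ <D>  input=v q r $  — expand <D> ::= v <S>
step 4: stack=$ <S> v  input=v q r $  — match v
step 5: stack=$ <S>  input=q r $  — expand <S> ::= <L>
step 6: stack=$ <L>  input=q r $  — expand <L> ::= <D>
step 7: stack=$ <D>  input=q r $  — expand <D> ::= q r
step 8: stack=$ r q  input=q r $  — match q
step 9: stack=$ r  input=r $  — match r
Accept reached after 9 steps.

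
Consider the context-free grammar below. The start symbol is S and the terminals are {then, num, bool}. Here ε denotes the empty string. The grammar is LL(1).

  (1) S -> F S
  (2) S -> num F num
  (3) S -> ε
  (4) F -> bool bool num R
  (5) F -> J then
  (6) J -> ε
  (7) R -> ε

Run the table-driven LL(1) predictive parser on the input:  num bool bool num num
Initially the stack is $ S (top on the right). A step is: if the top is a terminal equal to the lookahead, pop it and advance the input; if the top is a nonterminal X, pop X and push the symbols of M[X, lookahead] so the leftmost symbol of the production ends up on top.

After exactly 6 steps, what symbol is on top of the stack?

     Stack                  Input                    Action
  1  $ S                    num bool bool num num $  expand S -> num F num
  2  $ num F num            num bool bool num num $  match num
  3  $ num F                bool bool num num $      expand F -> bool bool num R
  4  $ num R num bool bool  bool bool num num $      match bool
  5  $ num R num bool       bool num num $           match bool
  6  $ num R num            num num $                match num
Stack after step 6: $ num R (top = R).

R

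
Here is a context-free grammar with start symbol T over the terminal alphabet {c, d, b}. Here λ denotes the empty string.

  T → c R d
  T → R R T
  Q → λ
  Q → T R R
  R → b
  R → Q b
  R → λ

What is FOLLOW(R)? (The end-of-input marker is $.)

{b, c, d}

FIRST(T) = {b, c}  (via R R T)
FIRST(Q) = {λ, b, c}  (via T R R)
FIRST(R) = {λ, b, c}  (via Q b)
FOLLOW(T) includes $ since T is the start symbol.
FOLLOW(Q): in R→Q b, Q is followed by b with FIRST {b}. Thus FOLLOW(Q) = {b}.
FOLLOW(T): in T→R R T, the suffix after T is empty (adds nothing new); in Q→T R R, T is followed by R R with FIRST {λ, b, c}; in Q→T R R, the suffix after T is nullable, so FOLLOW(T) ⊇ FOLLOW(Q) = {b}. Thus FOLLOW(T) = {$, b, c}.
FOLLOW(R): in T→c R d, R is followed by d with FIRST {d}; in T→R R T (occurrence 1), R is followed by R T with FIRST {b, c}; in T→R R T (occurrence 2), R is followed by T with FIRST {b, c}; in Q→T R R (occurrence 1), R is followed by R with FIRST {λ, b, c}; in Q→T R R (occurrence 1), the suffix after R is nullable, so FOLLOW(R) ⊇ FOLLOW(Q) = {b}; in Q→T R R (occurrence 2), the suffix after R is empty, so FOLLOW(R) ⊇ FOLLOW(Q) = {b}. Thus FOLLOW(R) = {b, c, d}.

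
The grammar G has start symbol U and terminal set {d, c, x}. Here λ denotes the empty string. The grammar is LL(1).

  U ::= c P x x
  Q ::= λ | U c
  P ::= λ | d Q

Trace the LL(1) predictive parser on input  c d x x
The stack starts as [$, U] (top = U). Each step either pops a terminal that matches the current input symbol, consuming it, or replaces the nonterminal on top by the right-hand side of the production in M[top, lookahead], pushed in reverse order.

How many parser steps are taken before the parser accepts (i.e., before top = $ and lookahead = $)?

step 1: stack=$ U  input=c d x x $  — expand U ::= c P x x
step 2: stack=$ x x P c  input=c d x x $  — match c
step 3: stack=$ x x P  input=d x x $  — expand P ::= d Q
step 4: stack=$ x x Q d  input=d x x $  — match d
step 5: stack=$ x x Q  input=x x $  — expand Q ::= λ
step 6: stack=$ x x  input=x x $  — match x
step 7: stack=$ x  input=x $  — match x
Accept reached after 7 steps.

7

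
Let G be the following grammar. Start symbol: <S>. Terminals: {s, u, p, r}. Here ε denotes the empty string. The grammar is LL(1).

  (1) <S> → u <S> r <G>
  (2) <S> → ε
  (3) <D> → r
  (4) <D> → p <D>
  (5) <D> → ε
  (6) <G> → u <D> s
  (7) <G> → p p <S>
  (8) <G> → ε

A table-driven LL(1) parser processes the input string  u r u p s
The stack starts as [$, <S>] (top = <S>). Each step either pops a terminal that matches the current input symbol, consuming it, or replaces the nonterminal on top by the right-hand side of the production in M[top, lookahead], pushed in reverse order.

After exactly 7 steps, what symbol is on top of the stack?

p

step 1: stack=$ <S>  input=u r u p s $  — expand <S> → u <S> r <G>
step 2: stack=$ <G> r <S> u  input=u r u p s $  — match u
step 3: stack=$ <G> r <S>  input=r u p s $  — expand <S> → ε
step 4: stack=$ <G> r  input=r u p s $  — match r
step 5: stack=$ <G>  input=u p s $  — expand <G> → u <D> s
step 6: stack=$ s <D> u  input=u p s $  — match u
step 7: stack=$ s <D>  input=p s $  — expand <D> → p <D>
Stack after step 7: $ s <D> p (top = p).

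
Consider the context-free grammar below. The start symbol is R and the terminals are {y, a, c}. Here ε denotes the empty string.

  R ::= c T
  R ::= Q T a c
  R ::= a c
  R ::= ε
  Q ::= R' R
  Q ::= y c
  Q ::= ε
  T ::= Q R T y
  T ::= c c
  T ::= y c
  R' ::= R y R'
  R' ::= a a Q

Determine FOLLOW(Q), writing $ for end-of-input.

FIRST(R): from R::=c T we get {c}; from R::=Q T a c we get {a, c, y}; from R::=a c we get {a}; from R::=ε we get {ε}. So FIRST(R) = {ε, a, c, y}.
FIRST(R'): from R'::=R y R' we get {a, c, y}; from R'::=a a Q we get {a}. So FIRST(R') = {a, c, y}.
FIRST(Q): from Q::=R' R we get {a, c, y}; from Q::=y c we get {y}; from Q::=ε we get {ε}. So FIRST(Q) = {ε, a, c, y}.
FIRST(T): from T::=Q R T y we get {a, c, y}; from T::=c c we get {c}; from T::=y c we get {y}. So FIRST(T) = {a, c, y}.
FOLLOW(R) includes $ since R is the start symbol.
FOLLOW(R): in Q::=R' R, the suffix after R is empty, so FOLLOW(R) ⊇ FOLLOW(Q) = {a, c, y}; in T::=Q R T y, R is followed by T y with FIRST {a, c, y}; in R'::=R y R', R is followed by y R' with FIRST {y}. Thus FOLLOW(R) = {$, a, c, y}.
FOLLOW(T): in R::=c T, the suffix after T is empty, so FOLLOW(T) ⊇ FOLLOW(R) = {$, a, c, y}; in R::=Q T a c, T is followed by a c with FIRST {a}; in T::=Q R T y, T is followed by y with FIRST {y}. Thus FOLLOW(T) = {$, a, c, y}.
FOLLOW(Q): in R::=Q T a c, Q is followed by T a c with FIRST {a, c, y}; in T::=Q R T y, Q is followed by R T y with FIRST {a, c, y}; in R'::=a a Q, the suffix after Q is empty, so FOLLOW(Q) ⊇ FOLLOW(R') = {a, c, y}. Thus FOLLOW(Q) = {a, c, y}.
FOLLOW(R'): in Q::=R' R, R' is followed by R with FIRST {ε, a, c, y}; in Q::=R' R, the suffix after R' is nullable, so FOLLOW(R') ⊇ FOLLOW(Q) = {a, c, y}; in R'::=R y R', the suffix after R' is empty (adds nothing new). Thus FOLLOW(R') = {a, c, y}.

{a, c, y}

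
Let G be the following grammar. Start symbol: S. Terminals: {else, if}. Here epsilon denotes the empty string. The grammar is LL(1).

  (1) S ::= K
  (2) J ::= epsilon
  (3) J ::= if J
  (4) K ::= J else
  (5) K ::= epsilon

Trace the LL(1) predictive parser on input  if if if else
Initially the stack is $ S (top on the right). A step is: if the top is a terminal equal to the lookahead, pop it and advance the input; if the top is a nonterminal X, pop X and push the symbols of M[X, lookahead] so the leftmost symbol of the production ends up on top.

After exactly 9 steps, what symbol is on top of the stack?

else

     Stack        Input            Action
  1  $ S          if if if else $  expand S ::= K
  2  $ K          if if if else $  expand K ::= J else
  3  $ else J     if if if else $  expand J ::= if J
  4  $ else J if  if if if else $  match if
  5  $ else J     if if else $     expand J ::= if J
  6  $ else J if  if if else $     match if
  7  $ else J     if else $        expand J ::= if J
  8  $ else J if  if else $        match if
  9  $ else J     else $           expand J ::= epsilon
Stack after step 9: $ else (top = else).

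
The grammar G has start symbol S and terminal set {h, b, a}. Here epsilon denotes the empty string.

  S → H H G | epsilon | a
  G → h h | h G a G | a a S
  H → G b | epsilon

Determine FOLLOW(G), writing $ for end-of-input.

{$, a, b}

FIRST(G): from G→h h we get {h}; from G→h G a G we get {h}; from G→a a S we get {a}. So FIRST(G) = {a, h}.
FIRST(H): from H→G b we get {a, h}; from H→epsilon we get {epsilon}. So FIRST(H) = {epsilon, a, h}.
FIRST(S): from S→H H G we get {a, h}; from S→epsilon we get {epsilon}; from S→a we get {a}. So FIRST(S) = {epsilon, a, h}.
FOLLOW(S) includes $ since S is the start symbol.
FOLLOW(H): in S→H H G (occurrence 1), H is followed by H G with FIRST {a, h}; in S→H H G (occurrence 2), H is followed by G with FIRST {a, h}. Thus FOLLOW(H) = {a, h}.
FOLLOW(S): in G→a a S, the suffix after S is empty, so FOLLOW(S) ⊇ FOLLOW(G) = {$, a, b}. Thus FOLLOW(S) = {$, a, b}.
FOLLOW(G): in S→H H G, the suffix after G is empty, so FOLLOW(G) ⊇ FOLLOW(S) = {$, a, b}; in G→h G a G (occurrence 1), G is followed by a G with FIRST {a}; in G→h G a G (occurrence 2), the suffix after G is empty (adds nothing new); in H→G b, G is followed by b with FIRST {b}. Thus FOLLOW(G) = {$, a, b}.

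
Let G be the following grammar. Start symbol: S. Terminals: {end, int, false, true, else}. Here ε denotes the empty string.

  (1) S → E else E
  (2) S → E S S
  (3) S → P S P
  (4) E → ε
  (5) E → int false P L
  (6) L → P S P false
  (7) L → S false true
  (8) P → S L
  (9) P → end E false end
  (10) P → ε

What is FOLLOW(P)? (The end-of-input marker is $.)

{$, else, end, false, int}

FIRST(E) = {ε, int}
FIRST(S) = {else, end, int}  (via E else E, E S S, P S P)
FIRST(P) = {ε, else, end, int}  (via S L)
FIRST(L) = {else, end, int}  (via P S P false, S false true)
FOLLOW(S) includes $ since S is the start symbol.
FOLLOW(S): in S→E S S (occurrence 1), S is followed by S with FIRST {else, end, int}; in S→E S S (occurrence 2), the suffix after S is empty (adds nothing new); in S→P S P, S is followed by P with FIRST {ε, else, end, int}; in S→P S P, the suffix after S is nullable (adds nothing new); in L→P S P false, S is followed by P false with FIRST {else, end, false, int}; in L→S false true, S is followed by false true with FIRST {false}; in P→S L, S is followed by L with FIRST {else, end, int}. Thus FOLLOW(S) = {$, else, end, false, int}.
FOLLOW(E): in S→E else E (occurrence 1), E is followed by else E with FIRST {else}; in S→E else E (occurrence 2), the suffix after E is empty, so FOLLOW(E) ⊇ FOLLOW(S) = {$, else, end, false, int}; in S→E S S, E is followed by S S with FIRST {else, end, int}; in P→end E false end, E is followed by false end with FIRST {false}. Thus FOLLOW(E) = {$, else, end, false, int}.
FOLLOW(P): in S→P S P (occurrence 1), P is followed by S P with FIRST {else, end, int}; in S→P S P (occurrence 2), the suffix after P is empty, so FOLLOW(P) ⊇ FOLLOW(S) = {$, else, end, false, int}; in E→int false P L, P is followed by L with FIRST {else, end, int}; in L→P S P false (occurrence 1), P is followed by S P false with FIRST {else, end, int}; in L→P S P false (occurrence 2), P is followed by false with FIRST {false}. Thus FOLLOW(P) = {$, else, end, false, int}.
FOLLOW(L): in E→int false P L, the suffix after L is empty, so FOLLOW(L) ⊇ FOLLOW(E) = {$, else, end, false, int}; in P→S L, the suffix after L is empty, so FOLLOW(L) ⊇ FOLLOW(P) = {$, else, end, false, int}. Thus FOLLOW(L) = {$, else, end, false, int}.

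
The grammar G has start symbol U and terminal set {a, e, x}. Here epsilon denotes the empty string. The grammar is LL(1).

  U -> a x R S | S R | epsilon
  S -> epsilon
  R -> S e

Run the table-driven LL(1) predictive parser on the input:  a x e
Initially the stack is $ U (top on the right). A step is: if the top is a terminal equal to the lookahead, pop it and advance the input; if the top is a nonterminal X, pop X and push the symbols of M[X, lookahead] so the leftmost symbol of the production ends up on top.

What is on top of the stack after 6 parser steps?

S

step 1: stack=$ U  input=a x e $  — expand U -> a x R S
step 2: stack=$ S R x a  input=a x e $  — match a
step 3: stack=$ S R x  input=x e $  — match x
step 4: stack=$ S R  input=e $  — expand R -> S e
step 5: stack=$ S e S  input=e $  — expand S -> epsilon
step 6: stack=$ S e  input=e $  — match e
Stack after step 6: $ S (top = S).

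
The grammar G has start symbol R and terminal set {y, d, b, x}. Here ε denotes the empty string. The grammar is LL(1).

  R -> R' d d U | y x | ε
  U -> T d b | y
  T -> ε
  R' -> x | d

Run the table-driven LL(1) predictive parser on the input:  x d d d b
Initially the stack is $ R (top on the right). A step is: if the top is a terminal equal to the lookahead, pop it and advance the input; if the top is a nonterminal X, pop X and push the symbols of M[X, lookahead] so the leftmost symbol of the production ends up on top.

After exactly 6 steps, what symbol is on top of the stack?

step 1: stack=$ R  input=x d d d b $  — expand R -> R' d d U
step 2: stack=$ U d d R'  input=x d d d b $  — expand R' -> x
step 3: stack=$ U d d x  input=x d d d b $  — match x
step 4: stack=$ U d d  input=d d d b $  — match d
step 5: stack=$ U d  input=d d b $  — match d
step 6: stack=$ U  input=d b $  — expand U -> T d b
Stack after step 6: $ b d T (top = T).

T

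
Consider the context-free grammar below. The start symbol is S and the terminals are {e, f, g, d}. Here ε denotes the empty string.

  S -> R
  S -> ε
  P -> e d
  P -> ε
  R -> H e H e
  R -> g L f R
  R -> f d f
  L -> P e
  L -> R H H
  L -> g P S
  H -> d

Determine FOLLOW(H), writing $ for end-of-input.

{d, e, f}

FIRST(P) = {ε, e}
FIRST(H) = {d}
FIRST(R) = {d, f, g}  (via H e H e)
FIRST(S) = {ε, d, f, g}  (via R)
FIRST(L) = {d, e, f, g}  (via P e, R H H)
FOLLOW(S) includes $ since S is the start symbol.
FOLLOW(L): in R->g L f R, L is followed by f R with FIRST {f}. Thus FOLLOW(L) = {f}.
FOLLOW(S): in L->g P S, the suffix after S is empty, so FOLLOW(S) ⊇ FOLLOW(L) = {f}. Thus FOLLOW(S) = {$, f}.
FOLLOW(P): in L->P e, P is followed by e with FIRST {e}; in L->g P S, P is followed by S with FIRST {ε, d, f, g}; in L->g P S, the suffix after P is nullable, so FOLLOW(P) ⊇ FOLLOW(L) = {f}. Thus FOLLOW(P) = {d, e, f, g}.
FOLLOW(R): in S->R, the suffix after R is empty, so FOLLOW(R) ⊇ FOLLOW(S) = {$, f}; in R->g L f R, the suffix after R is empty (adds nothing new); in L->R H H, R is followed by H H with FIRST {d}. Thus FOLLOW(R) = {$, d, f}.
FOLLOW(H): in R->H e H e (occurrence 1), H is followed by e H e with FIRST {e}; in R->H e H e (occurrence 2), H is followed by e with FIRST {e}; in L->R H H (occurrence 1), H is followed by H with FIRST {d}; in L->R H H (occurrence 2), the suffix after H is empty, so FOLLOW(H) ⊇ FOLLOW(L) = {f}. Thus FOLLOW(H) = {d, e, f}.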